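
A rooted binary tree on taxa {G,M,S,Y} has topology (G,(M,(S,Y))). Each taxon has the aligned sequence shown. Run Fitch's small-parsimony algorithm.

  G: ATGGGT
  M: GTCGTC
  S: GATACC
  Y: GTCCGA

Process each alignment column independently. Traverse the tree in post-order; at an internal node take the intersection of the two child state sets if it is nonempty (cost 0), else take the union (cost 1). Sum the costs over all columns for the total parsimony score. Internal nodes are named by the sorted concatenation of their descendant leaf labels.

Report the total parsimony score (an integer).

10

SY@0: {G} ∩ {G} = {G} (intersection, +0)
MSY@0: {G} ∩ {G} = {G} (intersection, +0)
GMSY@0: {A} ∪ {G} = {A,G} (union, +1)
SY@1: {A} ∪ {T} = {A,T} (union, +1)
MSY@1: {T} ∩ {A,T} = {T} (intersection, +0)
GMSY@1: {T} ∩ {T} = {T} (intersection, +0)
SY@2: {T} ∪ {C} = {C,T} (union, +1)
MSY@2: {C} ∩ {C,T} = {C} (intersection, +0)
GMSY@2: {G} ∪ {C} = {C,G} (union, +1)
SY@3: {A} ∪ {C} = {A,C} (union, +1)
MSY@3: {G} ∪ {A,C} = {A,C,G} (union, +1)
GMSY@3: {G} ∩ {A,C,G} = {G} (intersection, +0)
SY@4: {C} ∪ {G} = {C,G} (union, +1)
MSY@4: {T} ∪ {C,G} = {C,G,T} (union, +1)
GMSY@4: {G} ∩ {C,G,T} = {G} (intersection, +0)
SY@5: {C} ∪ {A} = {A,C} (union, +1)
MSY@5: {C} ∩ {A,C} = {C} (intersection, +0)
GMSY@5: {T} ∪ {C} = {C,T} (union, +1)
per-site changes: [1, 1, 2, 2, 2, 2]; total = 10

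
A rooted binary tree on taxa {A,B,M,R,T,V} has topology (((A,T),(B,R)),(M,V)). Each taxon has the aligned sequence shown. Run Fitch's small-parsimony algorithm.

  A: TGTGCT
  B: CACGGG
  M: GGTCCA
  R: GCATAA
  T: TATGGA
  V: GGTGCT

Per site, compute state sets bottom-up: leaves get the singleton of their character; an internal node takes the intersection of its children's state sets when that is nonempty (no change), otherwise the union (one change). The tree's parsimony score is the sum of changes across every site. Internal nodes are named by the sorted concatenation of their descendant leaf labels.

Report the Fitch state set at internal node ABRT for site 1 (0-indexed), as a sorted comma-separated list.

AT@0: {T} ∩ {T} = {T} (intersection, +0)
BR@0: {C} ∪ {G} = {C,G} (union, +1)
ABRT@0: {T} ∪ {C,G} = {C,G,T} (union, +1)
MV@0: {G} ∩ {G} = {G} (intersection, +0)
ABMRTV@0: {C,G,T} ∩ {G} = {G} (intersection, +0)
AT@1: {G} ∪ {A} = {A,G} (union, +1)
BR@1: {A} ∪ {C} = {A,C} (union, +1)
ABRT@1: {A,G} ∩ {A,C} = {A} (intersection, +0)
MV@1: {G} ∩ {G} = {G} (intersection, +0)
ABMRTV@1: {A} ∪ {G} = {A,G} (union, +1)
AT@2: {T} ∩ {T} = {T} (intersection, +0)
BR@2: {C} ∪ {A} = {A,C} (union, +1)
ABRT@2: {T} ∪ {A,C} = {A,C,T} (union, +1)
MV@2: {T} ∩ {T} = {T} (intersection, +0)
ABMRTV@2: {A,C,T} ∩ {T} = {T} (intersection, +0)
AT@3: {G} ∩ {G} = {G} (intersection, +0)
BR@3: {G} ∪ {T} = {G,T} (union, +1)
ABRT@3: {G} ∩ {G,T} = {G} (intersection, +0)
MV@3: {C} ∪ {G} = {C,G} (union, +1)
ABMRTV@3: {G} ∩ {C,G} = {G} (intersection, +0)
AT@4: {C} ∪ {G} = {C,G} (union, +1)
BR@4: {G} ∪ {A} = {A,G} (union, +1)
ABRT@4: {C,G} ∩ {A,G} = {G} (intersection, +0)
MV@4: {C} ∩ {C} = {C} (intersection, +0)
ABMRTV@4: {G} ∪ {C} = {C,G} (union, +1)
AT@5: {T} ∪ {A} = {A,T} (union, +1)
BR@5: {G} ∪ {A} = {A,G} (union, +1)
ABRT@5: {A,T} ∩ {A,G} = {A} (intersection, +0)
MV@5: {A} ∪ {T} = {A,T} (union, +1)
ABMRTV@5: {A} ∩ {A,T} = {A} (intersection, +0)
per-site changes: [2, 3, 2, 2, 3, 3]; total = 15

A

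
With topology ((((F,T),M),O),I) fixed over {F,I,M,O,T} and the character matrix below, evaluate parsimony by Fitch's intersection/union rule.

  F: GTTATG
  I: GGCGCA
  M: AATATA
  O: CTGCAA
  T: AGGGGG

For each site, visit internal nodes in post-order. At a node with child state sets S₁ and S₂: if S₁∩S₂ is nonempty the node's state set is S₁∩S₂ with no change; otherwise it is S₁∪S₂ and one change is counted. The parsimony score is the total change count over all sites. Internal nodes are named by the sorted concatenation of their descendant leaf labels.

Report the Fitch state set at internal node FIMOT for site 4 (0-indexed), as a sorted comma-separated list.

A,C,T

site 0, node FT: F={G} ∪ T={A} → {A,G} (+1)
site 0, node FMT: FT={A,G} ∩ M={A} → {A} (+0)
site 0, node FMOT: FMT={A} ∪ O={C} → {A,C} (+1)
site 0, node FIMOT: FMOT={A,C} ∪ I={G} → {A,C,G} (+1)
site 1, node FT: F={T} ∪ T={G} → {G,T} (+1)
site 1, node FMT: FT={G,T} ∪ M={A} → {A,G,T} (+1)
site 1, node FMOT: FMT={A,G,T} ∩ O={T} → {T} (+0)
site 1, node FIMOT: FMOT={T} ∪ I={G} → {G,T} (+1)
site 2, node FT: F={T} ∪ T={G} → {G,T} (+1)
site 2, node FMT: FT={G,T} ∩ M={T} → {T} (+0)
site 2, node FMOT: FMT={T} ∪ O={G} → {G,T} (+1)
site 2, node FIMOT: FMOT={G,T} ∪ I={C} → {C,G,T} (+1)
site 3, node FT: F={A} ∪ T={G} → {A,G} (+1)
site 3, node FMT: FT={A,G} ∩ M={A} → {A} (+0)
site 3, node FMOT: FMT={A} ∪ O={C} → {A,C} (+1)
site 3, node FIMOT: FMOT={A,C} ∪ I={G} → {A,C,G} (+1)
site 4, node FT: F={T} ∪ T={G} → {G,T} (+1)
site 4, node FMT: FT={G,T} ∩ M={T} → {T} (+0)
site 4, node FMOT: FMT={T} ∪ O={A} → {A,T} (+1)
site 4, node FIMOT: FMOT={A,T} ∪ I={C} → {A,C,T} (+1)
site 5, node FT: F={G} ∩ T={G} → {G} (+0)
site 5, node FMT: FT={G} ∪ M={A} → {A,G} (+1)
site 5, node FMOT: FMT={A,G} ∩ O={A} → {A} (+0)
site 5, node FIMOT: FMOT={A} ∩ I={A} → {A} (+0)
per-site changes: [3, 3, 3, 3, 3, 1]; total = 16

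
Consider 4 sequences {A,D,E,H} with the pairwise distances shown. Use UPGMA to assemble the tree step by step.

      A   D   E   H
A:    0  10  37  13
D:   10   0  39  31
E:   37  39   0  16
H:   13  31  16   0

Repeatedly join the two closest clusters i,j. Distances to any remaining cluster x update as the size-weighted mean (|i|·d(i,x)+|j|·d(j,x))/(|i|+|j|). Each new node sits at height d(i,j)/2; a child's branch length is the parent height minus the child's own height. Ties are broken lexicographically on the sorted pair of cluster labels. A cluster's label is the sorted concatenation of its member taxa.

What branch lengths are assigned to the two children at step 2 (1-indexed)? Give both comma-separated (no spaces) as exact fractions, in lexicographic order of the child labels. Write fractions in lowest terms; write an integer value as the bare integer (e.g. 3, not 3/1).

8,8

iteration 1: select A,D (d=10); attach at lengths (5, 5); label the merged cluster AD
  updated: d(AD,E)=38, d(AD,H)=22
iteration 2: select E,H (d=16); attach at lengths (8, 8); label the merged cluster EH
  updated: d(AD,EH)=30
iteration 3: select AD,EH (d=30); attach at lengths (10, 7); label the merged cluster ADEH
final tree: ((A:5,D:5):10,(E:8,H:8):7)
total length: 43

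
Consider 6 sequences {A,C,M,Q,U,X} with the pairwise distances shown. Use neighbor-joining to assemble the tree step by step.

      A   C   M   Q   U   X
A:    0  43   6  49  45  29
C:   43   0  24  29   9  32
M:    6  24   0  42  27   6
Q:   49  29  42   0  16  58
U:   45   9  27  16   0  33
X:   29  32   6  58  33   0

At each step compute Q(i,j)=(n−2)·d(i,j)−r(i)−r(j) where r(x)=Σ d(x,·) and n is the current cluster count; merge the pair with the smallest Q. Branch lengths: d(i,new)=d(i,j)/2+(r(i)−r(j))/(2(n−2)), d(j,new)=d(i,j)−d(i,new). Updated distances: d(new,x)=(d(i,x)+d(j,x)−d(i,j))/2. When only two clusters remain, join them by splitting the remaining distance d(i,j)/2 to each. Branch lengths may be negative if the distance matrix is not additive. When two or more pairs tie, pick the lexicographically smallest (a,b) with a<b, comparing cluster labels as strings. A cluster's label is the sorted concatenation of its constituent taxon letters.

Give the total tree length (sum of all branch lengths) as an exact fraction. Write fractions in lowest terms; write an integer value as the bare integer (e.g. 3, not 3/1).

1. join Q+U (d=16, Q=-260) ⇒ QU; edges |Q|=16, |U|=0
  updated: d(A,QU)=39, d(C,QU)=11, d(M,QU)=53/2, d(QU,X)=75/2
2. join C+QU (d=11, Q=-191) ⇒ CQU; edges |C|=29/6, |QU|=37/6
  updated: d(A,CQU)=71/2, d(CQU,M)=79/4, d(CQU,X)=117/4
3. join A+M (d=6, Q=-361/4) ⇒ AM; edges |A|=203/16, |M|=-107/16
  updated: d(AM,CQU)=197/8, d(AM,X)=29/2
4. join AM+CQU (d=197/8, Q=-547/8) ⇒ ACMQU; edges |AM|=79/16, |CQU|=315/16
  updated: d(ACMQU,X)=153/16
5. join ACMQU+X (d=153/16) ⇒ ACMQUX; edges |ACMQU|=153/32, |X|=153/32
final tree: (((A:203/16,M:-107/16):79/16,(C:29/6,(Q:16,U:0):37/6):315/16):153/32,X:153/32)
total length: 1075/16

1075/16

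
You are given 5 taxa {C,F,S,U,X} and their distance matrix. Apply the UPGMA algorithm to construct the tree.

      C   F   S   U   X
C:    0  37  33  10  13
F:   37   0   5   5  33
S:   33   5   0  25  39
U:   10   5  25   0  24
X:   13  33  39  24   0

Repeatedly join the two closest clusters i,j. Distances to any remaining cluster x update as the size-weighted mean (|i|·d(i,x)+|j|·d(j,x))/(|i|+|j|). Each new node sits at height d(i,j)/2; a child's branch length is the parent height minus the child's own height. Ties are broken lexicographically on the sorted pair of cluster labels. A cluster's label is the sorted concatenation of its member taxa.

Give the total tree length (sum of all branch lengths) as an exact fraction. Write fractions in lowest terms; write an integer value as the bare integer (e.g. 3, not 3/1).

545/12

1. join F+S (d=5) ⇒ FS; edges |F|=5/2, |S|=5/2
  updated: d(C,FS)=35, d(FS,U)=15, d(FS,X)=36
2. join C+U (d=10) ⇒ CU; edges |C|=5, |U|=5
  updated: d(CU,FS)=25, d(CU,X)=37/2
3. join CU+X (d=37/2) ⇒ CUX; edges |CU|=17/4, |X|=37/4
  updated: d(CUX,FS)=86/3
4. join CUX+FS (d=86/3) ⇒ CFSUX; edges |CUX|=61/12, |FS|=71/6
final tree: (((C:5,U:5):17/4,X:37/4):61/12,(F:5/2,S:5/2):71/6)
total length: 545/12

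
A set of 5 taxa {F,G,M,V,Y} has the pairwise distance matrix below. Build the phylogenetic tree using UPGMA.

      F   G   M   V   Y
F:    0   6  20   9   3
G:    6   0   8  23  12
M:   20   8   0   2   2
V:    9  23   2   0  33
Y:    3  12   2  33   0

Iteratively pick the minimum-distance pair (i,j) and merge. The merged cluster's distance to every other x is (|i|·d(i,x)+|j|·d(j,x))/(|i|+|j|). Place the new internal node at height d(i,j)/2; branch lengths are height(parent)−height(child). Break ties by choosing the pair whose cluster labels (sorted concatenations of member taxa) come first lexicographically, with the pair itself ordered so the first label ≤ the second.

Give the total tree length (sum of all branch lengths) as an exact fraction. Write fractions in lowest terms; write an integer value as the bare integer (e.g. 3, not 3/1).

137/6

iteration 1: select M,V (d=2); attach at lengths (1, 1); label the merged cluster MV
  updated: d(F,MV)=29/2, d(G,MV)=31/2, d(MV,Y)=35/2
iteration 2: select F,Y (d=3); attach at lengths (3/2, 3/2); label the merged cluster FY
  updated: d(FY,G)=9, d(FY,MV)=16
iteration 3: select FY,G (d=9); attach at lengths (3, 9/2); label the merged cluster FGY
  updated: d(FGY,MV)=95/6
iteration 4: select FGY,MV (d=95/6); attach at lengths (41/12, 83/12); label the merged cluster FGMVY
final tree: (((F:3/2,Y:3/2):3,G:9/2):41/12,(M:1,V:1):83/12)
total length: 137/6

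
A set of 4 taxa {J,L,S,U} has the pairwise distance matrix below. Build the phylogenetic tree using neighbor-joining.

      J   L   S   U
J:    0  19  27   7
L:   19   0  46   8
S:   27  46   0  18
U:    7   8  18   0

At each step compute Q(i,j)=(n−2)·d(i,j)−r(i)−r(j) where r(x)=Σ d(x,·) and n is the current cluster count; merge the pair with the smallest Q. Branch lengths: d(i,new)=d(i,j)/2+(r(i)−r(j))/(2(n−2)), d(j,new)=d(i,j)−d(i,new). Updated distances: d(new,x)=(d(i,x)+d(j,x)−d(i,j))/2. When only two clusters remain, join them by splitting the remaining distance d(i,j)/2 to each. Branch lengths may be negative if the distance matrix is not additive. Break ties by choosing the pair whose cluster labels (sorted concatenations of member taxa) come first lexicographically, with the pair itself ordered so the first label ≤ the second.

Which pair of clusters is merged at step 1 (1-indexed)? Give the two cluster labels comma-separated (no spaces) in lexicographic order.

J,S

step 1: merge (J,S) at d=27, Q=-90; branch lengths J→4, S→23; new cluster JS
  updated: d(JS,L)=19, d(JS,U)=-1
step 2: merge (JS,L) at d=19, Q=-26; branch lengths JS→5, L→14; new cluster JLS
  updated: d(JLS,U)=-6
step 3: merge (JLS,U) at d=-6; branch lengths JLS→-3, U→-3; new cluster JLSU
final tree: (((J:4,S:23):5,L:14):-3,U:-3)
total length: 40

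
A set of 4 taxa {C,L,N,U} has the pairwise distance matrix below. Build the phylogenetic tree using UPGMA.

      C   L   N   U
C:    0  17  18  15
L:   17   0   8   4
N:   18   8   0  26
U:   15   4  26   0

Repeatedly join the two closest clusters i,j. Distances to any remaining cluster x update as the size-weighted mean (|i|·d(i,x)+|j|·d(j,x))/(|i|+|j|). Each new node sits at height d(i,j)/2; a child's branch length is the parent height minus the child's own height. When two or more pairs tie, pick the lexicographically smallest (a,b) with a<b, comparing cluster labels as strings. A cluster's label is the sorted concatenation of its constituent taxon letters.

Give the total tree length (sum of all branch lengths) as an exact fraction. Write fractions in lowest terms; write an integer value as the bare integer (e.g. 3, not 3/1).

1. join L+U (d=4) ⇒ LU; edges |L|=2, |U|=2
  updated: d(C,LU)=16, d(LU,N)=17
2. join C+LU (d=16) ⇒ CLU; edges |C|=8, |LU|=6
  updated: d(CLU,N)=52/3
3. join CLU+N (d=52/3) ⇒ CLNU; edges |CLU|=2/3, |N|=26/3
final tree: ((C:8,(L:2,U:2):6):2/3,N:26/3)
total length: 82/3

82/3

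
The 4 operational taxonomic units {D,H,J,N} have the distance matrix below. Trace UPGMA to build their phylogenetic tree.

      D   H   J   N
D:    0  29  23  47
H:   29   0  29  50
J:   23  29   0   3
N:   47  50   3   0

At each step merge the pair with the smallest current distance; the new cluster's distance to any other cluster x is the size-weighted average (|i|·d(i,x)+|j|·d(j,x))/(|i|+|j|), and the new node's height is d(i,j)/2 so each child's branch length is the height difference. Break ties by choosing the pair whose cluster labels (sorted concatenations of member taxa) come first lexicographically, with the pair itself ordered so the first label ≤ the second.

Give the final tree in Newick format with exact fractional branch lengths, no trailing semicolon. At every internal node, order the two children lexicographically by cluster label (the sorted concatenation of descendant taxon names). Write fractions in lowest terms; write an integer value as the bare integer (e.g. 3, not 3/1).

1. join J+N (d=3) ⇒ JN; edges |J|=3/2, |N|=3/2
  updated: d(D,JN)=35, d(H,JN)=79/2
2. join D+H (d=29) ⇒ DH; edges |D|=29/2, |H|=29/2
  updated: d(DH,JN)=149/4
3. join DH+JN (d=149/4) ⇒ DHJN; edges |DH|=33/8, |JN|=137/8
final tree: ((D:29/2,H:29/2):33/8,(J:3/2,N:3/2):137/8)
total length: 213/4

((D:29/2,H:29/2):33/8,(J:3/2,N:3/2):137/8)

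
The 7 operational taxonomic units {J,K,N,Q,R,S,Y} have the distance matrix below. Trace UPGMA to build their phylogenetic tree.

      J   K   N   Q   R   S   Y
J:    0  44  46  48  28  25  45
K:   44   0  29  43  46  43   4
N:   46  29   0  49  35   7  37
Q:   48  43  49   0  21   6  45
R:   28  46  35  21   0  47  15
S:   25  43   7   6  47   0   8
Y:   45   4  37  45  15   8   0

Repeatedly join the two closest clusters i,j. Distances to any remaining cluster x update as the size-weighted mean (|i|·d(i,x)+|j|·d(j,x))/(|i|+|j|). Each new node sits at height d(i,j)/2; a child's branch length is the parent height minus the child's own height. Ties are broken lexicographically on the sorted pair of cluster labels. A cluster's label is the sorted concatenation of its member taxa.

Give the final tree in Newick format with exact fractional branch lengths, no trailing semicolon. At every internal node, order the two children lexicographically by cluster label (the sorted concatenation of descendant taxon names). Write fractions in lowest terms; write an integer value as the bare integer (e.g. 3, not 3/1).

((J:14,R:14):23/5,((K:2,Y:2):181/12,(N:14,(Q:3,S:3):11):37/12):91/60)

step 1: merge (K,Y) at d=4; branch lengths K→2, Y→2; new cluster KY
  updated: d(J,KY)=89/2, d(KY,N)=33, d(KY,Q)=44, d(KY,R)=61/2, d(KY,S)=51/2
step 2: merge (Q,S) at d=6; branch lengths Q→3, S→3; new cluster QS
  updated: d(J,QS)=73/2, d(KY,QS)=139/4, d(N,QS)=28, d(QS,R)=34
step 3: merge (J,R) at d=28; branch lengths J→14, R→14; new cluster JR
  updated: d(JR,KY)=75/2, d(JR,N)=81/2, d(JR,QS)=141/4
step 4: merge (N,QS) at d=28; branch lengths N→14, QS→11; new cluster NQS
  updated: d(JR,NQS)=37, d(KY,NQS)=205/6
step 5: merge (KY,NQS) at d=205/6; branch lengths KY→181/12, NQS→37/12; new cluster KNQSY
  updated: d(JR,KNQSY)=186/5
step 6: merge (JR,KNQSY) at d=186/5; branch lengths JR→23/5, KNQSY→91/60; new cluster JKNQRSY
final tree: ((J:14,R:14):23/5,((K:2,Y:2):181/12,(N:14,(Q:3,S:3):11):37/12):91/60)
total length: 5237/60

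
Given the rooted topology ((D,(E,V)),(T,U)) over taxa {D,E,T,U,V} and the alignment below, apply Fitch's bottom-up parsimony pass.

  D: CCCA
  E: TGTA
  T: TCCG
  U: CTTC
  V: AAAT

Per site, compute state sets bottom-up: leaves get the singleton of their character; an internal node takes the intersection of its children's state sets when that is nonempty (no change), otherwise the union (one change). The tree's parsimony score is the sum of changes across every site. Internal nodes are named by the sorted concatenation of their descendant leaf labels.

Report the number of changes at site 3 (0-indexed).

3

site 0, node EV: E={T} ∪ V={A} → {A,T} (+1)
site 0, node DEV: D={C} ∪ EV={A,T} → {A,C,T} (+1)
site 0, node TU: T={T} ∪ U={C} → {C,T} (+1)
site 0, node DETUV: DEV={A,C,T} ∩ TU={C,T} → {C,T} (+0)
site 1, node EV: E={G} ∪ V={A} → {A,G} (+1)
site 1, node DEV: D={C} ∪ EV={A,G} → {A,C,G} (+1)
site 1, node TU: T={C} ∪ U={T} → {C,T} (+1)
site 1, node DETUV: DEV={A,C,G} ∩ TU={C,T} → {C} (+0)
site 2, node EV: E={T} ∪ V={A} → {A,T} (+1)
site 2, node DEV: D={C} ∪ EV={A,T} → {A,C,T} (+1)
site 2, node TU: T={C} ∪ U={T} → {C,T} (+1)
site 2, node DETUV: DEV={A,C,T} ∩ TU={C,T} → {C,T} (+0)
site 3, node EV: E={A} ∪ V={T} → {A,T} (+1)
site 3, node DEV: D={A} ∩ EV={A,T} → {A} (+0)
site 3, node TU: T={G} ∪ U={C} → {C,G} (+1)
site 3, node DETUV: DEV={A} ∪ TU={C,G} → {A,C,G} (+1)
per-site changes: [3, 3, 3, 3]; total = 12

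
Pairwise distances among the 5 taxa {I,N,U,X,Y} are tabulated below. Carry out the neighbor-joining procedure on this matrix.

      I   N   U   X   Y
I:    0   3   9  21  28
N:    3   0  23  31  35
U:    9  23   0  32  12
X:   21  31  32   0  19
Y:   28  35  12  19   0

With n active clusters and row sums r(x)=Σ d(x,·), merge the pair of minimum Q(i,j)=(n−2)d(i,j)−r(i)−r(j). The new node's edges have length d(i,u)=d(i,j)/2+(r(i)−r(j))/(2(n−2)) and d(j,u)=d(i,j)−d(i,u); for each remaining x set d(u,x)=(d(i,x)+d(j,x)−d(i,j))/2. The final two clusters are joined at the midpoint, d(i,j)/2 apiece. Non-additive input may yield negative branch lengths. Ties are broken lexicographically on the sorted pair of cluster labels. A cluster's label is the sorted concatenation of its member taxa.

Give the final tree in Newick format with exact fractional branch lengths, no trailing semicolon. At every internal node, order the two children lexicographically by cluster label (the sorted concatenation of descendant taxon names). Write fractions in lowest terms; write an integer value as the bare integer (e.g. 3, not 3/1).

((((I:-11/3,N:20/3):79/8,U:37/8):63/8,X:105/8):47/16,Y:47/16)

1. join I+N (d=3, Q=-144) ⇒ IN; edges |I|=-11/3, |N|=20/3
  updated: d(IN,U)=29/2, d(IN,X)=49/2, d(IN,Y)=30
2. join IN+U (d=29/2, Q=-197/2) ⇒ INU; edges |IN|=79/8, |U|=37/8
  updated: d(INU,X)=21, d(INU,Y)=55/4
3. join INU+X (d=21, Q=-215/4) ⇒ INUX; edges |INU|=63/8, |X|=105/8
  updated: d(INUX,Y)=47/8
4. join INUX+Y (d=47/8) ⇒ INUXY; edges |INUX|=47/16, |Y|=47/16
final tree: ((((I:-11/3,N:20/3):79/8,U:37/8):63/8,X:105/8):47/16,Y:47/16)
total length: 355/8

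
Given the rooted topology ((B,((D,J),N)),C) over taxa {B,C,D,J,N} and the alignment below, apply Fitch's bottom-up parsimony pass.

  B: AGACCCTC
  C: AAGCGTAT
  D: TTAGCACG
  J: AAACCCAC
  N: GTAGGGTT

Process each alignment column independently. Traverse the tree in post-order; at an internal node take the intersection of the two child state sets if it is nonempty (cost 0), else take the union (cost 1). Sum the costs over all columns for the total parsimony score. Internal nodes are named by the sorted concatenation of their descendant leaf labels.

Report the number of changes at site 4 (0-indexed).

[col 0] DJ: children D:{T}, J:{A} ∪→ {A,T}; cost 1
[col 0] DJN: children DJ:{A,T}, N:{G} ∪→ {A,G,T}; cost 1
[col 0] BDJN: children B:{A}, DJN:{A,G,T} ∩→ {A}; cost 0
[col 0] BCDJN: children BDJN:{A}, C:{A} ∩→ {A}; cost 0
[col 1] DJ: children D:{T}, J:{A} ∪→ {A,T}; cost 1
[col 1] DJN: children DJ:{A,T}, N:{T} ∩→ {T}; cost 0
[col 1] BDJN: children B:{G}, DJN:{T} ∪→ {G,T}; cost 1
[col 1] BCDJN: children BDJN:{G,T}, C:{A} ∪→ {A,G,T}; cost 1
[col 2] DJ: children D:{A}, J:{A} ∩→ {A}; cost 0
[col 2] DJN: children DJ:{A}, N:{A} ∩→ {A}; cost 0
[col 2] BDJN: children B:{A}, DJN:{A} ∩→ {A}; cost 0
[col 2] BCDJN: children BDJN:{A}, C:{G} ∪→ {A,G}; cost 1
[col 3] DJ: children D:{G}, J:{C} ∪→ {C,G}; cost 1
[col 3] DJN: children DJ:{C,G}, N:{G} ∩→ {G}; cost 0
[col 3] BDJN: children B:{C}, DJN:{G} ∪→ {C,G}; cost 1
[col 3] BCDJN: children BDJN:{C,G}, C:{C} ∩→ {C}; cost 0
[col 4] DJ: children D:{C}, J:{C} ∩→ {C}; cost 0
[col 4] DJN: children DJ:{C}, N:{G} ∪→ {C,G}; cost 1
[col 4] BDJN: children B:{C}, DJN:{C,G} ∩→ {C}; cost 0
[col 4] BCDJN: children BDJN:{C}, C:{G} ∪→ {C,G}; cost 1
[col 5] DJ: children D:{A}, J:{C} ∪→ {A,C}; cost 1
[col 5] DJN: children DJ:{A,C}, N:{G} ∪→ {A,C,G}; cost 1
[col 5] BDJN: children B:{C}, DJN:{A,C,G} ∩→ {C}; cost 0
[col 5] BCDJN: children BDJN:{C}, C:{T} ∪→ {C,T}; cost 1
[col 6] DJ: children D:{C}, J:{A} ∪→ {A,C}; cost 1
[col 6] DJN: children DJ:{A,C}, N:{T} ∪→ {A,C,T}; cost 1
[col 6] BDJN: children B:{T}, DJN:{A,C,T} ∩→ {T}; cost 0
[col 6] BCDJN: children BDJN:{T}, C:{A} ∪→ {A,T}; cost 1
[col 7] DJ: children D:{G}, J:{C} ∪→ {C,G}; cost 1
[col 7] DJN: children DJ:{C,G}, N:{T} ∪→ {C,G,T}; cost 1
[col 7] BDJN: children B:{C}, DJN:{C,G,T} ∩→ {C}; cost 0
[col 7] BCDJN: children BDJN:{C}, C:{T} ∪→ {C,T}; cost 1
per-site changes: [2, 3, 1, 2, 2, 3, 3, 3]; total = 19

2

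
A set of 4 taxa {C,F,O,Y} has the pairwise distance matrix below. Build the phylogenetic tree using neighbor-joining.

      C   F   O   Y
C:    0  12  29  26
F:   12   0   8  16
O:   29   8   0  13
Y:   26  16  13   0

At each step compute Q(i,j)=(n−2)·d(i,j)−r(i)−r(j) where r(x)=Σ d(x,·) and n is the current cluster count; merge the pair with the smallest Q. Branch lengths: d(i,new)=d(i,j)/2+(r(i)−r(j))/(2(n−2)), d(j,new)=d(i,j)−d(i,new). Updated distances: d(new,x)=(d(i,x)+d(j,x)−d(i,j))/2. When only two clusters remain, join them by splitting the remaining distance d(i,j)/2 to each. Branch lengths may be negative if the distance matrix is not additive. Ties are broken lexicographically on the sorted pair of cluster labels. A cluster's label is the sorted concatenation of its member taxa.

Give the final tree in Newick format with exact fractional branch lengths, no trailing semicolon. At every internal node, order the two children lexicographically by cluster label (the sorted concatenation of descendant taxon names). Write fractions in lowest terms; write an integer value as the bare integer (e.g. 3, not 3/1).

step 1: merge (C,F) at d=12, Q=-79; branch lengths C→55/4, F→-7/4; new cluster CF
  updated: d(CF,O)=25/2, d(CF,Y)=15
step 2: merge (CF,O) at d=25/2, Q=-81/2; branch lengths CF→29/4, O→21/4; new cluster CFO
  updated: d(CFO,Y)=31/4
step 3: merge (CFO,Y) at d=31/4; branch lengths CFO→31/8, Y→31/8; new cluster CFOY
final tree: (((C:55/4,F:-7/4):29/4,O:21/4):31/8,Y:31/8)
total length: 129/4

(((C:55/4,F:-7/4):29/4,O:21/4):31/8,Y:31/8)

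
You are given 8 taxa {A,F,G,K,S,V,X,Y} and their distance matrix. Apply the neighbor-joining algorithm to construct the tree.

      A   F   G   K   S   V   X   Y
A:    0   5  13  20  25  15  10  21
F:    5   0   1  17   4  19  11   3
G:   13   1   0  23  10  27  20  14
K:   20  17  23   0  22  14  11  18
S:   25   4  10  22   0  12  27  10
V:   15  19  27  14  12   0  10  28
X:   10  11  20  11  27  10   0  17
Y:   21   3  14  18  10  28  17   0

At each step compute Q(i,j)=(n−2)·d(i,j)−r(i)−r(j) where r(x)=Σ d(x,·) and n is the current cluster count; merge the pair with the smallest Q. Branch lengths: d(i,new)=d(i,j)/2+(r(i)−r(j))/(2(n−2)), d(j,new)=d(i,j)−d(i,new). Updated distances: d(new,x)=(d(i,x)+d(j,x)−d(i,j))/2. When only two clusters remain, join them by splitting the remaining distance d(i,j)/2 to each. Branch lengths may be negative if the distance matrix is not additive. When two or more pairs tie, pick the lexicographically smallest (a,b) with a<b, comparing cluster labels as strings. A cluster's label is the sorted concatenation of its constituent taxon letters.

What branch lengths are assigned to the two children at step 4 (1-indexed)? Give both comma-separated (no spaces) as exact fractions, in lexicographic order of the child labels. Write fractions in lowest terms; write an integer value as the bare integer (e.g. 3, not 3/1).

iteration 1: select V,X (d=10, Q=-171); attach at lengths (79/12, 41/12); label the merged cluster VX
  updated: d(A,VX)=15/2, d(F,VX)=10, d(G,VX)=37/2, d(K,VX)=15/2, d(S,VX)=29/2, d(VX,Y)=35/2
iteration 2: select K,VX (d=15/2, Q=-291/2); attach at lengths (139/20, 11/20); label the merged cluster KVX
  updated: d(A,KVX)=10, d(F,KVX)=39/4, d(G,KVX)=17, d(KVX,S)=29/2, d(KVX,Y)=14
iteration 3: select A,KVX (d=10, Q=-397/4); attach at lengths (195/32, 125/32); label the merged cluster AKVX
  updated: d(AKVX,F)=19/8, d(AKVX,G)=10, d(AKVX,S)=59/4, d(AKVX,Y)=25/2
iteration 4: select S,Y (d=10, Q=-193/4); attach at lengths (39/8, 41/8); label the merged cluster SY
  updated: d(AKVX,SY)=69/8, d(F,SY)=-3/2, d(G,SY)=7
iteration 5: select AKVX,G (d=10, Q=-19); attach at lengths (23/4, 17/4); label the merged cluster AGKVX
  updated: d(AGKVX,F)=-53/16, d(AGKVX,SY)=45/16
iteration 6: select AGKVX,F (d=-53/16, Q=2); attach at lengths (1/2, -61/16); label the merged cluster AFGKVX
  updated: d(AFGKVX,SY)=37/16
iteration 7: select AFGKVX,SY (d=37/16); attach at lengths (37/32, 37/32); label the merged cluster AFGKSVXY
final tree: ((((A:195/32,(K:139/20,(V:79/12,X:41/12):11/20):125/32):23/4,G:17/4):1/2,F:-61/16):37/32,(S:39/8,Y:41/8):37/32)
total length: 93/2

39/8,41/8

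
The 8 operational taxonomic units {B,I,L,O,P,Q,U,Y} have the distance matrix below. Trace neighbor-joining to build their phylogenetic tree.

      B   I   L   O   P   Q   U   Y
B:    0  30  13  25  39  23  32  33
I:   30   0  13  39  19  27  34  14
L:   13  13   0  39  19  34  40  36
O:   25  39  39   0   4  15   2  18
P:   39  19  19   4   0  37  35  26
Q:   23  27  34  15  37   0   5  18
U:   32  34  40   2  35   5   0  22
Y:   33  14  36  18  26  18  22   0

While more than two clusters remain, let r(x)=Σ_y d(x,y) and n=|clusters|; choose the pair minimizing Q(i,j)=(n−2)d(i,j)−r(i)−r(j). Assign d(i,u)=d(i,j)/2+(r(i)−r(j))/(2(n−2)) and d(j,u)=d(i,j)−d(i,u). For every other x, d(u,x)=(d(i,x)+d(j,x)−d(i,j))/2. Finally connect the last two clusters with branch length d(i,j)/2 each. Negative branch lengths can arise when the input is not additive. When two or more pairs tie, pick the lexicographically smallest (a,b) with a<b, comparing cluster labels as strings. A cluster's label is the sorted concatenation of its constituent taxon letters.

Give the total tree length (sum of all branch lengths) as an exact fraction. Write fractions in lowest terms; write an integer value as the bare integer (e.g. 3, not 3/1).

1. join B+L (d=13, Q=-311) ⇒ BL; edges |B|=79/12, |L|=77/12
  updated: d(BL,I)=15, d(BL,O)=51/2, d(BL,P)=45/2, d(BL,Q)=22, d(BL,U)=59/2, d(BL,Y)=28
2. join O+P (d=4, Q=-227) ⇒ OP; edges |O|=-2, |P|=6
  updated: d(BL,OP)=22, d(I,OP)=27, d(OP,Q)=24, d(OP,U)=33/2, d(OP,Y)=20
3. join Q+U (d=5, Q=-183) ⇒ QU; edges |Q|=9/8, |U|=31/8
  updated: d(BL,QU)=93/4, d(I,QU)=28, d(OP,QU)=71/4, d(QU,Y)=35/2
4. join BL+I (d=15, Q=-509/4) ⇒ BIL; edges |BL|=197/24, |I|=163/24
  updated: d(BIL,OP)=17, d(BIL,QU)=145/8, d(BIL,Y)=27/2
5. join BIL+Y (d=27/2, Q=-581/8) ⇒ BILY; edges |BIL|=197/32, |Y|=235/32
  updated: d(BILY,OP)=47/4, d(BILY,QU)=177/16
6. join BILY+OP (d=47/4, Q=-649/16) ⇒ BILOPY; edges |BILY|=81/32, |OP|=295/32
  updated: d(BILOPY,QU)=273/32
7. join BILOPY+QU (d=273/32) ⇒ BILOPQUY; edges |BILOPY|=273/64, |QU|=273/64
final tree: (((((B:79/12,L:77/12):197/24,I:163/24):197/32,Y:235/32):81/32,(O:-2,P:6):295/32):273/64,(Q:9/8,U:31/8):273/64)
total length: 2265/32

2265/32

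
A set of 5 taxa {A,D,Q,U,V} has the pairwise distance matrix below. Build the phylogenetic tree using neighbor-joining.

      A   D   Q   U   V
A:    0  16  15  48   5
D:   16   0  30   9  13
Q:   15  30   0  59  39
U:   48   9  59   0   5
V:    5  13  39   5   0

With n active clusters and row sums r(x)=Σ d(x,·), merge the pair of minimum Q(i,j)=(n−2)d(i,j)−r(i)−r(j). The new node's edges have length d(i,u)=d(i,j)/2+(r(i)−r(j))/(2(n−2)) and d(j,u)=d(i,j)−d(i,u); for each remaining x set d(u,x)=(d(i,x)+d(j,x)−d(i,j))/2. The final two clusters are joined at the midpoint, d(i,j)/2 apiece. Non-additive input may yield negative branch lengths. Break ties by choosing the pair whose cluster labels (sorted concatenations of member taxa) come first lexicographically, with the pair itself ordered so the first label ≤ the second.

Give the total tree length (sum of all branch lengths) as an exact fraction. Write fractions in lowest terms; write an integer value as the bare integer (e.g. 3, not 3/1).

367/8

iteration 1: select A,Q (d=15, Q=-182); attach at lengths (-7/3, 52/3); label the merged cluster AQ
  updated: d(AQ,D)=31/2, d(AQ,U)=46, d(AQ,V)=29/2
iteration 2: select AQ,D (d=31/2, Q=-165/2); attach at lengths (139/8, -15/8); label the merged cluster ADQ
  updated: d(ADQ,U)=79/4, d(ADQ,V)=6
iteration 3: select ADQ,U (d=79/4, Q=-123/4); attach at lengths (83/8, 75/8); label the merged cluster ADQU
  updated: d(ADQU,V)=-35/8
iteration 4: select ADQU,V (d=-35/8); attach at lengths (-35/16, -35/16); label the merged cluster ADQUV
final tree: ((((A:-7/3,Q:52/3):139/8,D:-15/8):83/8,U:75/8):-35/16,V:-35/16)
total length: 367/8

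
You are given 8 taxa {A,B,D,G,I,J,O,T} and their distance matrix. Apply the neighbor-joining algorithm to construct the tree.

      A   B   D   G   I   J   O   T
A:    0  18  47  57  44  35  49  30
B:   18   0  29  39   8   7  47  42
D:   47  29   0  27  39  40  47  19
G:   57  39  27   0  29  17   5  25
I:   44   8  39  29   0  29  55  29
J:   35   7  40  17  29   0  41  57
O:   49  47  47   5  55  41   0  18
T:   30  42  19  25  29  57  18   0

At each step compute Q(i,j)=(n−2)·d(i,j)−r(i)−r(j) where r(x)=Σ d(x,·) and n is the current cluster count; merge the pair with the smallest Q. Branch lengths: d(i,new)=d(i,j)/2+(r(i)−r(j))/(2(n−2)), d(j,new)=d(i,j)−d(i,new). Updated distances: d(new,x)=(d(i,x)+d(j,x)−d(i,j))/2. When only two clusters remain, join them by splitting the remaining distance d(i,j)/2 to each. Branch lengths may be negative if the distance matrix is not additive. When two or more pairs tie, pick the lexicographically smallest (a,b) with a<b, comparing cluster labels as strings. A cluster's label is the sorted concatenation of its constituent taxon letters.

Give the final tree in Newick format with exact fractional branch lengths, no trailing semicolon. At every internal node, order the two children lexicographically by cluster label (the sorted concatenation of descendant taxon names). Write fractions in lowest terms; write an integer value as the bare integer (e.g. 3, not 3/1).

((((A:461/24,(D:209/16,((G:-11/4,O:31/4):219/20,T:161/20):67/16):265/24):39/8,J:45/4):11/4,B:-79/16):207/32,I:207/32)

iteration 1: select G,O (d=5, Q=-431); attach at lengths (-11/4, 31/4); label the merged cluster GO
  updated: d(A,GO)=101/2, d(B,GO)=81/2, d(D,GO)=69/2, d(GO,I)=79/2, d(GO,J)=53/2, d(GO,T)=19
iteration 2: select GO,T (d=19, Q=-623/2); attach at lengths (219/20, 161/20); label the merged cluster GOT
  updated: d(A,GOT)=123/4, d(B,GOT)=127/4, d(D,GOT)=69/4, d(GOT,I)=99/4, d(GOT,J)=129/4
iteration 3: select D,GOT (d=69/4, Q=-240); attach at lengths (209/16, 67/16); label the merged cluster DGOT
  updated: d(A,DGOT)=121/4, d(B,DGOT)=87/4, d(DGOT,I)=93/4, d(DGOT,J)=55/2
iteration 4: select A,DGOT (d=121/4, Q=-557/4); attach at lengths (461/24, 265/24); label the merged cluster ADGOT
  updated: d(ADGOT,B)=19/4, d(ADGOT,I)=37/2, d(ADGOT,J)=129/8
iteration 5: select ADGOT,J (d=129/8, Q=-237/4); attach at lengths (39/8, 45/4); label the merged cluster ADGJOT
  updated: d(ADGJOT,B)=-35/16, d(ADGJOT,I)=251/16
iteration 6: select ADGJOT,B (d=-35/16, Q=-43/2); attach at lengths (11/4, -79/16); label the merged cluster ABDGJOT
  updated: d(ABDGJOT,I)=207/16
iteration 7: select ABDGJOT,I (d=207/16); attach at lengths (207/32, 207/32); label the merged cluster ABDGIJOT
final tree: ((((A:461/24,(D:209/16,((G:-11/4,O:31/4):219/20,T:161/20):67/16):265/24):39/8,J:45/4):11/4,B:-79/16):207/32,I:207/32)
total length: 787/8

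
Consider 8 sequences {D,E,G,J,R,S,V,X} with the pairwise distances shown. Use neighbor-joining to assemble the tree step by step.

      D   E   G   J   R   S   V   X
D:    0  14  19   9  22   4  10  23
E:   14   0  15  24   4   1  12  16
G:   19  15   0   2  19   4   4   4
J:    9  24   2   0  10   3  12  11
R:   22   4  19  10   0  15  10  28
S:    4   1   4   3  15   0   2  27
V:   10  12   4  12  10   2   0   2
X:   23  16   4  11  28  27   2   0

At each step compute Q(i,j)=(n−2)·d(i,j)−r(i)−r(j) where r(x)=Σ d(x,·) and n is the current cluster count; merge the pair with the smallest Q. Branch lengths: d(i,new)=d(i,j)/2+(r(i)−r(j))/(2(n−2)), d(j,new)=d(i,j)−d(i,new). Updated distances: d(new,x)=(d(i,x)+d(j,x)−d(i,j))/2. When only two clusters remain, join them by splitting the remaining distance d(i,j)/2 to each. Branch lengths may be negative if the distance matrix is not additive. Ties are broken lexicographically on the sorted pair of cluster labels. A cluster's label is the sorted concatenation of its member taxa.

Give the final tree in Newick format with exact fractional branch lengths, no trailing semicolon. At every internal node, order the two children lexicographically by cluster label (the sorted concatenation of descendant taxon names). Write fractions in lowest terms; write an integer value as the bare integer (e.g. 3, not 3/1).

iteration 1: select E,R (d=4, Q=-170); attach at lengths (1/6, 23/6); label the merged cluster ER
  updated: d(D,ER)=16, d(ER,G)=15, d(ER,J)=15, d(ER,S)=6, d(ER,V)=9, d(ER,X)=20
iteration 2: select V,X (d=2, Q=-116); attach at lengths (-19/5, 29/5); label the merged cluster VX
  updated: d(D,VX)=31/2, d(ER,VX)=27/2, d(G,VX)=3, d(J,VX)=21/2, d(S,VX)=27/2
iteration 3: select G,VX (d=3, Q=-87); attach at lengths (-1/8, 25/8); label the merged cluster GVX
  updated: d(D,GVX)=63/4, d(ER,GVX)=51/4, d(GVX,J)=19/4, d(GVX,S)=29/4
iteration 4: select GVX,J (d=19/4, Q=-58); attach at lengths (23/6, 11/12); label the merged cluster GJVX
  updated: d(D,GJVX)=10, d(ER,GJVX)=23/2, d(GJVX,S)=11/4
iteration 5: select D,S (d=4, Q=-139/4); attach at lengths (101/16, -37/16); label the merged cluster DS
  updated: d(DS,ER)=9, d(DS,GJVX)=35/8
iteration 6: select DS,ER (d=9, Q=-199/8); attach at lengths (15/16, 129/16); label the merged cluster DERS
  updated: d(DERS,GJVX)=55/16
iteration 7: select DERS,GJVX (d=55/16); attach at lengths (55/32, 55/32); label the merged cluster DEGJRSVX
final tree: (((D:101/16,S:-37/16):15/16,(E:1/6,R:23/6):129/16):55/32,((G:-1/8,(V:-19/5,X:29/5):25/8):23/6,J:11/12):55/32)
total length: 483/16

(((D:101/16,S:-37/16):15/16,(E:1/6,R:23/6):129/16):55/32,((G:-1/8,(V:-19/5,X:29/5):25/8):23/6,J:11/12):55/32)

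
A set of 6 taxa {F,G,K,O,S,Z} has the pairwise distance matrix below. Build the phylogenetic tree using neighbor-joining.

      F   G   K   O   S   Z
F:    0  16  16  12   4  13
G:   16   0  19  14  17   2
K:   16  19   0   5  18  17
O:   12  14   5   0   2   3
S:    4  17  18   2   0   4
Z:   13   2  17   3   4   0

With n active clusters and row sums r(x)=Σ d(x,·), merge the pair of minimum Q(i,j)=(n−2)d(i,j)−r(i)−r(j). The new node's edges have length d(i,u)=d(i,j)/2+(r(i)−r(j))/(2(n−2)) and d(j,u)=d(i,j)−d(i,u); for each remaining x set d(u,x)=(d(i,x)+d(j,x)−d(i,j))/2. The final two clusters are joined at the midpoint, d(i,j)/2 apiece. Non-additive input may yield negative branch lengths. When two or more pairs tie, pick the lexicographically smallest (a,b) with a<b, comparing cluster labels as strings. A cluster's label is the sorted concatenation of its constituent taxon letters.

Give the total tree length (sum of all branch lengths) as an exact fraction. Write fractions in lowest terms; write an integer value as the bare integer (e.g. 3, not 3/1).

step 1: merge (G,Z) at d=2, Q=-99; branch lengths G→37/8, Z→-21/8; new cluster GZ
  updated: d(F,GZ)=27/2, d(GZ,K)=17, d(GZ,O)=15/2, d(GZ,S)=19/2
step 2: merge (K,O) at d=5, Q=-135/2; branch lengths K→89/12, O→-29/12; new cluster KO
  updated: d(F,KO)=23/2, d(GZ,KO)=39/4, d(KO,S)=15/2
step 3: merge (F,S) at d=4, Q=-42; branch lengths F→4, S→0; new cluster FS
  updated: d(FS,GZ)=19/2, d(FS,KO)=15/2
step 4: merge (FS,GZ) at d=19/2, Q=-107/4; branch lengths FS→29/8, GZ→47/8; new cluster FGSZ
  updated: d(FGSZ,KO)=31/8
step 5: merge (FGSZ,KO) at d=31/8; branch lengths FGSZ→31/16, KO→31/16; new cluster FGKOSZ
final tree: (((F:4,S:0):29/8,(G:37/8,Z:-21/8):47/8):31/16,(K:89/12,O:-29/12):31/16)
total length: 195/8

195/8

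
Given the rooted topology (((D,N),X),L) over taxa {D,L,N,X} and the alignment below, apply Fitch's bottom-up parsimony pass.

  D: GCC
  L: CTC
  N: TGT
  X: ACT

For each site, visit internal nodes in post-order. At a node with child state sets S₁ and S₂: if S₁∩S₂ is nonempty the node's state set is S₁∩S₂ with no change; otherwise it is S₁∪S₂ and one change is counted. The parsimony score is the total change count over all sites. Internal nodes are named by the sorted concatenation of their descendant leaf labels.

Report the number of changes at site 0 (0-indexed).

DN@0: {G} ∪ {T} = {G,T} (union, +1)
DNX@0: {G,T} ∪ {A} = {A,G,T} (union, +1)
DLNX@0: {A,G,T} ∪ {C} = {A,C,G,T} (union, +1)
DN@1: {C} ∪ {G} = {C,G} (union, +1)
DNX@1: {C,G} ∩ {C} = {C} (intersection, +0)
DLNX@1: {C} ∪ {T} = {C,T} (union, +1)
DN@2: {C} ∪ {T} = {C,T} (union, +1)
DNX@2: {C,T} ∩ {T} = {T} (intersection, +0)
DLNX@2: {T} ∪ {C} = {C,T} (union, +1)
per-site changes: [3, 2, 2]; total = 7

3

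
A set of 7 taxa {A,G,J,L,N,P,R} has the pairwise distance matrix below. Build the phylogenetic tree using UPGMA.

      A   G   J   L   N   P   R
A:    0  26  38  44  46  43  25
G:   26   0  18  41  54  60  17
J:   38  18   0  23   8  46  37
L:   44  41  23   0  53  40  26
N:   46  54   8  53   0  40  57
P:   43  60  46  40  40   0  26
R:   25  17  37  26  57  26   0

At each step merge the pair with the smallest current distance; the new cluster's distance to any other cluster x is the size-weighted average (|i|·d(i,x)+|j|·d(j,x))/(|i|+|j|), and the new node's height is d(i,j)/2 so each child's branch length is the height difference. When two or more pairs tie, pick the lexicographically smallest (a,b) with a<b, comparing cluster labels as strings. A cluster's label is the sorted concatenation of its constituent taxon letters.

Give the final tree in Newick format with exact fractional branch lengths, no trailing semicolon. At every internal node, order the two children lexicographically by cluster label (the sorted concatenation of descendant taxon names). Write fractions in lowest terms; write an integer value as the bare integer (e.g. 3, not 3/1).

((((A:51/4,(G:17/2,R:17/2):17/4):23/4,L:37/2):15/8,(J:4,N:4):131/8):7/8,P:85/4)

1. join J+N (d=8) ⇒ JN; edges |J|=4, |N|=4
  updated: d(A,JN)=42, d(G,JN)=36, d(JN,L)=38, d(JN,P)=43, d(JN,R)=47
2. join G+R (d=17) ⇒ GR; edges |G|=17/2, |R|=17/2
  updated: d(A,GR)=51/2, d(GR,JN)=83/2, d(GR,L)=67/2, d(GR,P)=43
3. join A+GR (d=51/2) ⇒ AGR; edges |A|=51/4, |GR|=17/4
  updated: d(AGR,JN)=125/3, d(AGR,L)=37, d(AGR,P)=43
4. join AGR+L (d=37) ⇒ AGLR; edges |AGR|=23/4, |L|=37/2
  updated: d(AGLR,JN)=163/4, d(AGLR,P)=169/4
5. join AGLR+JN (d=163/4) ⇒ AGJLNR; edges |AGLR|=15/8, |JN|=131/8
  updated: d(AGJLNR,P)=85/2
6. join AGJLNR+P (d=85/2) ⇒ AGJLNPR; edges |AGJLNR|=7/8, |P|=85/4
final tree: ((((A:51/4,(G:17/2,R:17/2):17/4):23/4,L:37/2):15/8,(J:4,N:4):131/8):7/8,P:85/4)
total length: 853/8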